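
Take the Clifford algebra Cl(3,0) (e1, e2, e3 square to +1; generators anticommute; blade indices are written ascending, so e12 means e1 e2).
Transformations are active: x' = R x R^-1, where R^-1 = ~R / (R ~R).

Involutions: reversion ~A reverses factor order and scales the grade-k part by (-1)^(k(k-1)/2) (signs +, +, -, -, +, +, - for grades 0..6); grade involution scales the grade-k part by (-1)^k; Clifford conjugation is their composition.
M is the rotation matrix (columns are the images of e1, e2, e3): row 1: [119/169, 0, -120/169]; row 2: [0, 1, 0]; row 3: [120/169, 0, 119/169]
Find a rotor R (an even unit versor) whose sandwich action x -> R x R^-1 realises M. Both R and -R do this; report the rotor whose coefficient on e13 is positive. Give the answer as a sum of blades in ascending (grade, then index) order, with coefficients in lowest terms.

Method: write R = a + b12*e12 + b13*e13 + b23*e23 with a^2 + b12^2 + b13^2 + b23^2 = 1 (so R^-1 = ~R). Expanding the columns R e_j ~R gives tr M = 4a^2 - 1 and, from the antisymmetric part, M21 - M12 = -4a*b12, M13 - M31 = 4a*b13, M32 - M23 = -4a*b23.
Here tr M = 407/169, so a^2 = (1 + tr M)/4 = 144/169 and a = ±12/13. Taking a = 12/13: M21 - M12 = 0, M13 - M31 = -240/169, M32 - M23 = 0, giving b12 = 0, b13 = -5/13, b23 = 0, i.e. R = 12/13 - 5/13*e13.
Its e13 coefficient is negative, so report the other preimage -R.
Answer: -12/13 + 5/13*e13. Note: both R and -R realise this M (trace 407/169); the covering map identifies them, and the e13-coefficient sign is the tie-breaker.


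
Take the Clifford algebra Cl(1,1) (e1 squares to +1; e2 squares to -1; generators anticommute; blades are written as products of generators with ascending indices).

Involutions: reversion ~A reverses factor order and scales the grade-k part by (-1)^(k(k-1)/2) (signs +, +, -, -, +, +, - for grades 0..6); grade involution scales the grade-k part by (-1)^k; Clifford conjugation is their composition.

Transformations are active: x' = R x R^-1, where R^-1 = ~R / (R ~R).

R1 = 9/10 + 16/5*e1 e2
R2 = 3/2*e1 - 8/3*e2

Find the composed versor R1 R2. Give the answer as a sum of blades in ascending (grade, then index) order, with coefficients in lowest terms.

Distribute over the terms of R1 (each basis-blade product reordered to ascending indices, repeated generators contracted through their squares):
(9/10) R2 = 27/20*e1 - 12/5*e2
(16/5*e1 e2) R2 = 128/15*e1 - 24/5*e2
Summing the partial products and collecting blades:
Answer: 593/60*e1 - 36/5*e2


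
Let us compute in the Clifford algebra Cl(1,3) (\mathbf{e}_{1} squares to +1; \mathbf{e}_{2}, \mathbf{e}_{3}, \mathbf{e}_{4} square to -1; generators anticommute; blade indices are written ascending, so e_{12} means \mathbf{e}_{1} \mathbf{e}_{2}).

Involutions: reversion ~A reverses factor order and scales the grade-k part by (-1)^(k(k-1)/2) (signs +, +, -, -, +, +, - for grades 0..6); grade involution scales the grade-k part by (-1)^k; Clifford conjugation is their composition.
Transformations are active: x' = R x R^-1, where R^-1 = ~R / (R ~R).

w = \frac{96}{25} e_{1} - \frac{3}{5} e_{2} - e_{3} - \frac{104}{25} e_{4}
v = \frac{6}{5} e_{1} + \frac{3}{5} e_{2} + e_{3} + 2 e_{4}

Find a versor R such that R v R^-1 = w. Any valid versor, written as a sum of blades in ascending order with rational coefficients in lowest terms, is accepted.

Key observation: q(v) = q(w) = -\frac{98}{25} (sandwiches preserve the norm), so R = v + w = \frac{126}{25} e_{1} - \frac{54}{25} e_{4} works whenever it is invertible — the component of v along it is kept and (v - w)/2 reverses, sending v to w.
Answer: \frac{126}{25} e_{1} - \frac{54}{25} e_{4}


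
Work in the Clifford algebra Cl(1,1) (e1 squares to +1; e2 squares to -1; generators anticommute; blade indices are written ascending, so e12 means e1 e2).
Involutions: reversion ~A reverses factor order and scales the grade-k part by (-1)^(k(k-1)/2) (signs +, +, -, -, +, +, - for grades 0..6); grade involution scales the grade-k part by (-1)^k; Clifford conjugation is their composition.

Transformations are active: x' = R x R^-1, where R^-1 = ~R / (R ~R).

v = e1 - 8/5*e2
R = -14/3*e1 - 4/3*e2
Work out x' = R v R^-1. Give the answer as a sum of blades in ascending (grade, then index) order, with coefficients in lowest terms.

~R = -14/3*e1 - 4/3*e2, and R ~R = 20, so R^-1 = ~R / (20).
R v = -34/5 + 44/5*e12
Answer: 163/75*e1 + 188/75*e2


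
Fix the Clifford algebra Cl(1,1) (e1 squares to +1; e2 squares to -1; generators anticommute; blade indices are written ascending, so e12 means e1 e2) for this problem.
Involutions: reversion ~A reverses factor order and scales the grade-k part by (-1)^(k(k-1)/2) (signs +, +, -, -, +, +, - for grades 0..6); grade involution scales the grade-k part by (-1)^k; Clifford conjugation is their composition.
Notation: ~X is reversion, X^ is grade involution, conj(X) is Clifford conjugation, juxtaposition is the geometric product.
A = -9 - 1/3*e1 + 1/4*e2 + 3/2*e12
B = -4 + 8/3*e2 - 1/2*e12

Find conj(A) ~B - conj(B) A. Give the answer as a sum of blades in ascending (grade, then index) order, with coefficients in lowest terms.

first term: 431/12 + 61/24*e1 - 137/6*e2 + 43/18*e12
second term: 449/12 - 67/24*e1 + 139/6*e2 - 205/18*e12
Answer: -3/2 + 16/3*e1 - 46*e2 + 124/9*e12


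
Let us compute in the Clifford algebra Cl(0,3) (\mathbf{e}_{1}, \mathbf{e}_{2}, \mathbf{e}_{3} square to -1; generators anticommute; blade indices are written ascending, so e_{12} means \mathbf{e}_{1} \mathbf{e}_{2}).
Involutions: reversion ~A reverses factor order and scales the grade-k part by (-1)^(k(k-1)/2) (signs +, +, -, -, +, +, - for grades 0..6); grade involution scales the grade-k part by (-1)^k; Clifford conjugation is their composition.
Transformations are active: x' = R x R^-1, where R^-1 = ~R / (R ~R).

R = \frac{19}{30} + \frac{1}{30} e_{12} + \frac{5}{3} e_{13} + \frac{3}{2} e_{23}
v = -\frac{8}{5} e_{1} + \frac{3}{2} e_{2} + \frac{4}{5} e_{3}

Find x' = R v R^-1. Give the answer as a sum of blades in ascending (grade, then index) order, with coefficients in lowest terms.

~R = \frac{19}{30} - \frac{1}{30} e_{12} - \frac{5}{3} e_{13} - \frac{3}{2} e_{23}, and R ~R = \frac{543}{100}, so R^-1 = ~R / (\frac{543}{100}).
R v = -\frac{719}{300} e_{1} - \frac{91}{300} e_{2} + \frac{9}{100} e_{3} - \frac{731}{150} e_{123}
Answer: -\frac{8071}{4887} e_{1} + \frac{69437}{48870} e_{2} - \frac{20497}{24435} e_{3}


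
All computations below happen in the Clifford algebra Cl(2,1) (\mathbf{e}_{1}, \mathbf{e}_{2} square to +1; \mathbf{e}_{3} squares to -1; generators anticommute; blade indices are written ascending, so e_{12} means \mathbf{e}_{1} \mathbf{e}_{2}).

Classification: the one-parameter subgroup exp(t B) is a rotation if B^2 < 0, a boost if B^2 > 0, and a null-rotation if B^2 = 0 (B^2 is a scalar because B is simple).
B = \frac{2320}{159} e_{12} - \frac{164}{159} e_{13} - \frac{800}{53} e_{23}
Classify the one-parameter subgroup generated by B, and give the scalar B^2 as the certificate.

B^2 term by term: the squares give (\frac{2320}{159})^2*(e_{12})^2 + (-\frac{164}{159})^2*(e_{13})^2 + (-\frac{800}{53})^2*(e_{23})^2 = \frac{5382400}{25281}*(-1) + \frac{26896}{25281}*(+1) + \frac{640000}{2809}*(+1) = 16 (each basis 2-blade squares to minus the product of its generators' squares); cross terms between blades sharing an index anticommute and cancel. So B^2 = 16.
Answer: boost, certificate B^2 = 16. Check the certificate: B^2 = 16, and that sign is decisive whatever form B takes.


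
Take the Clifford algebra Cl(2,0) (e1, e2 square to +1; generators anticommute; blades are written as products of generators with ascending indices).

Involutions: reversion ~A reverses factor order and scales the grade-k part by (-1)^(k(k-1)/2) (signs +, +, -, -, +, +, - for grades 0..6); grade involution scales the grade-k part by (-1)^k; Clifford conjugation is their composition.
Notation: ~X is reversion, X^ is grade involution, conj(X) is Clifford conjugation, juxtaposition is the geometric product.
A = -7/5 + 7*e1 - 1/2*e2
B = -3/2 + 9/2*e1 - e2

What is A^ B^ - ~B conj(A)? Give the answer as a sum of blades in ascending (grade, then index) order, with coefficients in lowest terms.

first term: 341/10 + 84/5*e1 - 43/20*e2 - 19/4*e1 e2
second term: -299/10 + 21/5*e1 + 13/20*e2 - 19/4*e1 e2
Answer: 64 + 63/5*e1 - 14/5*e2


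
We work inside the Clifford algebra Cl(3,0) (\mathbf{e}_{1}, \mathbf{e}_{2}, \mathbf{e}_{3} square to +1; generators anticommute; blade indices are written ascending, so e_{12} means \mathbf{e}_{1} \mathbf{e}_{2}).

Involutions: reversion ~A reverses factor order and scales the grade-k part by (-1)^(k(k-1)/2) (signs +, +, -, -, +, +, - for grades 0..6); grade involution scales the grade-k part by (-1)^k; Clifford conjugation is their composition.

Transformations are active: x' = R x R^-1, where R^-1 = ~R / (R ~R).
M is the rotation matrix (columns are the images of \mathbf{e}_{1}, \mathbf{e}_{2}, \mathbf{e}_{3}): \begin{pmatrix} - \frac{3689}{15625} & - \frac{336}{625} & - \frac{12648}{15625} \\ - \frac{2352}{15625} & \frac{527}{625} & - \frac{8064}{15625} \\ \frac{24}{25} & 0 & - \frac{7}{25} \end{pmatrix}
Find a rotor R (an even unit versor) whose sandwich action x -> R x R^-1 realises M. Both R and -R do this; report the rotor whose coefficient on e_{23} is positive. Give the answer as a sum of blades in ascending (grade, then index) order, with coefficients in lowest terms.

Method: write R = a + b12*e_{12} + b13*e_{13} + b23*e_{23} with a^2 + b12^2 + b13^2 + b23^2 = 1 (so R^-1 = ~R). Expanding the columns R e_j ~R gives tr M = 4a^2 - 1 and, from the antisymmetric part, M21 - M12 = -4a*b12, M13 - M31 = 4a*b13, M32 - M23 = -4a*b23.
Here tr M = \frac{5111}{15625}, so a^2 = (1 + tr M)/4 = \frac{5184}{15625} and a = ±\frac{72}{125}. Taking a = \frac{72}{125}: M21 - M12 = \frac{6048}{15625}, M13 - M31 = -\frac{27648}{15625}, M32 - M23 = \frac{8064}{15625}, giving b12 = -\frac{21}{125}, b13 = -\frac{96}{125}, b23 = -\frac{28}{125}, i.e. R = \frac{72}{125} - \frac{21}{125} e_{12} - \frac{96}{125} e_{13} - \frac{28}{125} e_{23}.
Its e_{23} coefficient is negative, so report the other preimage -R.
Answer: -\frac{72}{125} + \frac{21}{125} e_{12} + \frac{96}{125} e_{13} + \frac{28}{125} e_{23}. Why the constraint matters: R and -R act identically through the sandwich — M has trace \frac{5111}{15625} either way — so only the sign condition on e_{23} picks one of the two preimages.


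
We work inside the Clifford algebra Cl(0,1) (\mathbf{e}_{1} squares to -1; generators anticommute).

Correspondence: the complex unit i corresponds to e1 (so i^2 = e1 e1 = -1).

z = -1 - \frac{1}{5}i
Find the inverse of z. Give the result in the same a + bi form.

In blades: z = -1 - \frac{1}{5} e_{1}.
With qbar = -1 + \frac{1}{5} e_{1} (scalar fixed, mapped units negated), z qbar = \frac{26}{25} (the sum of squared coefficients), so z^-1 = qbar / (\frac{26}{25}) = -\frac{25}{26} + \frac{5}{26} e_{1}; translating back:
Answer: -\frac{25}{26} + \frac{5}{26}i


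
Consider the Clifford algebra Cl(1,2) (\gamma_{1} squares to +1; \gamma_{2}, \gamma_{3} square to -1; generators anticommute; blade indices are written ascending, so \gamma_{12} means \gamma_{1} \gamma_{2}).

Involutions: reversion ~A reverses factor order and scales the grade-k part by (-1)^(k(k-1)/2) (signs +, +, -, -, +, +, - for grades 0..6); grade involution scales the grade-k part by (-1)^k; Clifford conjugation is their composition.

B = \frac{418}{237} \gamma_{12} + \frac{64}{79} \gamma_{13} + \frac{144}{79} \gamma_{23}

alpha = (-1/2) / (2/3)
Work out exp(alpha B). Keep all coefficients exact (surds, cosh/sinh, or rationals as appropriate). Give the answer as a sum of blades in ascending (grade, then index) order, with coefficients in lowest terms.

B^2 term by term: the squares give (\frac{418}{237})^2*(\gamma_{12})^2 + (\frac{64}{79})^2*(\gamma_{13})^2 + (\frac{144}{79})^2*(\gamma_{23})^2 = \frac{174724}{56169}*(+1) + \frac{4096}{6241}*(+1) + \frac{20736}{6241}*(-1) = \frac{4}{9} (each basis 2-blade squares to minus the product of its generators' squares); cross terms between blades sharing an index anticommute and cancel. So B^2 = \frac{4}{9}.
B^2 = \frac{4}{9} — a positive square means the series sums to a boost: l = \frac{2}{3}, alpha*l = - \frac{1}{2}, so exp(alpha B) = cosh(- \frac{1}{2}) + (sinh(- \frac{1}{2})/(\frac{2}{3}))*B = \cosh{\left(\frac{1}{2} \right)} + (- \frac{3 \sinh{\left(\frac{1}{2} \right)}}{2})*B.
Answer: \cosh{\left(\frac{1}{2} \right)} - \frac{209 \sinh{\left(\frac{1}{2} \right)}}{79} \gamma_{12} - \frac{96 \sinh{\left(\frac{1}{2} \right)}}{79} \gamma_{13} - \frac{216 \sinh{\left(\frac{1}{2} \right)}}{79} \gamma_{23}


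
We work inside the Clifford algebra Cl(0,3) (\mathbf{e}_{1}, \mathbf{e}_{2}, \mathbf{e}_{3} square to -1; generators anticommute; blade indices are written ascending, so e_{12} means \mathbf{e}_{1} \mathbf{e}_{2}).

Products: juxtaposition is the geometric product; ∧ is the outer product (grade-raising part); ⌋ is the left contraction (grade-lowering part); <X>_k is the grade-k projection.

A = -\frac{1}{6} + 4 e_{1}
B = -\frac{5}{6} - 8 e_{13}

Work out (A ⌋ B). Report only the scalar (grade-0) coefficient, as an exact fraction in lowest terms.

step 1: \frac{5}{36} + 32 e_{3} + \frac{4}{3} e_{13}
Answer: \frac{5}{36}


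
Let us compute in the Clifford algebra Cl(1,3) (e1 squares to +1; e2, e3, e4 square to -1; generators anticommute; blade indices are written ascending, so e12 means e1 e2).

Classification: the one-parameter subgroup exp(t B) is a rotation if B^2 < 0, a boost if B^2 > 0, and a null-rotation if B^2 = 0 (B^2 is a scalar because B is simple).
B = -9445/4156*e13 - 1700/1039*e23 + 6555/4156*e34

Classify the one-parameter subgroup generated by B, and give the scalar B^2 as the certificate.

B^2 term by term: the squares give (-9445/4156)^2*(e13)^2 + (-1700/1039)^2*(e23)^2 + (6555/4156)^2*(e34)^2 = 89208025/17272336*(+1) + 2890000/1079521*(-1) + 42968025/17272336*(-1) = 0 (each basis 2-blade squares to minus the product of its generators' squares); cross terms between blades sharing an index anticommute and cancel. So B^2 = 0.
Answer: null-rotation, certificate B^2 = 0. No conjugation can change B^2 = 0; the sign gives the class.


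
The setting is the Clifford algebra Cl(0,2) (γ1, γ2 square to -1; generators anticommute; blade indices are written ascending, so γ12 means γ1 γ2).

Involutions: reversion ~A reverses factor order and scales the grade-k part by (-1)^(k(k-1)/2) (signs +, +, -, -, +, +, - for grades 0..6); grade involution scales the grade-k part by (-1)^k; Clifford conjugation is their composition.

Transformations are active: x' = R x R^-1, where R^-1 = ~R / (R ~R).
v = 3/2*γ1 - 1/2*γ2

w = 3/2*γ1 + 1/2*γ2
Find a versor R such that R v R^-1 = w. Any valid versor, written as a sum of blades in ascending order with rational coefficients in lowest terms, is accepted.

Equal squares first: v^2 = w^2 = -5/2. Then v + w = 3*γ1 is a versor taking v to w, provided it is invertible.
Answer: 3*γ1


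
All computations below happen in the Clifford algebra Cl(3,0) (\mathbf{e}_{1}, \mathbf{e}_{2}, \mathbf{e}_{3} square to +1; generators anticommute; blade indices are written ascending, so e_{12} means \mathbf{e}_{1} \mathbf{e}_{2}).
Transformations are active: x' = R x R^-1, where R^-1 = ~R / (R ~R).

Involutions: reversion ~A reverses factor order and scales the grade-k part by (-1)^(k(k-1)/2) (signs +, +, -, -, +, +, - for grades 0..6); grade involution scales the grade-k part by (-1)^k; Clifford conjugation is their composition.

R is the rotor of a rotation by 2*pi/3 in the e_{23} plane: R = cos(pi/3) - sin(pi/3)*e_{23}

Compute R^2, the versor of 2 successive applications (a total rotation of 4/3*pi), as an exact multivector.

Rotor phase runs at HALF the rotation angle; powers of one rotor simply add phase, so after 2 steps in e_{23} the phase is 2*pi/3 = \frac{2 \pi}{3} and R^2 = cos(\frac{2 \pi}{3}) - sin(\frac{2 \pi}{3})*e_{23}.
cos(\frac{2 \pi}{3}) = - \frac{1}{2} and sin(\frac{2 \pi}{3}) = \frac{\sqrt{3}}{2}, so R^2 = -\frac{1}{2} - \frac{\sqrt{3}}{2} e_{23}. The net rotation is 4/3*pi; the rotor keeps the half-angle phase exactly.
Answer: -\frac{1}{2} - \frac{\sqrt{3}}{2} e_{23}


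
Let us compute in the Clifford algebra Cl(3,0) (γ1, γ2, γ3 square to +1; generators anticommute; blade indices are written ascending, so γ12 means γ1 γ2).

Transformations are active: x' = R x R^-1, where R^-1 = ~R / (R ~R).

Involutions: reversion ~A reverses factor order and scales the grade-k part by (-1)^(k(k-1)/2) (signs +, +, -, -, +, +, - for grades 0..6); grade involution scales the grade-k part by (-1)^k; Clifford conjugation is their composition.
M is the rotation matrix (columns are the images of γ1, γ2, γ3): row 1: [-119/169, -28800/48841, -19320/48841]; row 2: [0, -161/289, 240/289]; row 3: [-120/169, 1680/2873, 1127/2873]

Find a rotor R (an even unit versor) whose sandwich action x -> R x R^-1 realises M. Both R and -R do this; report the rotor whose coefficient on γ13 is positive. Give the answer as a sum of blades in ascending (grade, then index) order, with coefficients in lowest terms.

Method: write R = a + b12*γ12 + b13*γ13 + b23*γ23 with a^2 + b12^2 + b13^2 + b23^2 = 1 (so R^-1 = ~R). Expanding the columns R e_j ~R gives tr M = 4a^2 - 1 and, from the antisymmetric part, M21 - M12 = -4a*b12, M13 - M31 = 4a*b13, M32 - M23 = -4a*b23.
Here tr M = -42441/48841, so a^2 = (1 + tr M)/4 = 1600/48841 and a = ±40/221. Taking a = 40/221: M21 - M12 = 28800/48841, M13 - M31 = 15360/48841, M32 - M23 = -12000/48841, giving b12 = -180/221, b13 = 96/221, b23 = 75/221, i.e. R = 40/221 - 180/221*γ12 + 96/221*γ13 + 75/221*γ23.
Its γ13 coefficient is already positive.
Answer: 40/221 - 180/221*γ12 + 96/221*γ13 + 75/221*γ23. Note: both R and -R realise this M (trace -42441/48841); the covering map identifies them, and the γ13-coefficient sign is the tie-breaker.


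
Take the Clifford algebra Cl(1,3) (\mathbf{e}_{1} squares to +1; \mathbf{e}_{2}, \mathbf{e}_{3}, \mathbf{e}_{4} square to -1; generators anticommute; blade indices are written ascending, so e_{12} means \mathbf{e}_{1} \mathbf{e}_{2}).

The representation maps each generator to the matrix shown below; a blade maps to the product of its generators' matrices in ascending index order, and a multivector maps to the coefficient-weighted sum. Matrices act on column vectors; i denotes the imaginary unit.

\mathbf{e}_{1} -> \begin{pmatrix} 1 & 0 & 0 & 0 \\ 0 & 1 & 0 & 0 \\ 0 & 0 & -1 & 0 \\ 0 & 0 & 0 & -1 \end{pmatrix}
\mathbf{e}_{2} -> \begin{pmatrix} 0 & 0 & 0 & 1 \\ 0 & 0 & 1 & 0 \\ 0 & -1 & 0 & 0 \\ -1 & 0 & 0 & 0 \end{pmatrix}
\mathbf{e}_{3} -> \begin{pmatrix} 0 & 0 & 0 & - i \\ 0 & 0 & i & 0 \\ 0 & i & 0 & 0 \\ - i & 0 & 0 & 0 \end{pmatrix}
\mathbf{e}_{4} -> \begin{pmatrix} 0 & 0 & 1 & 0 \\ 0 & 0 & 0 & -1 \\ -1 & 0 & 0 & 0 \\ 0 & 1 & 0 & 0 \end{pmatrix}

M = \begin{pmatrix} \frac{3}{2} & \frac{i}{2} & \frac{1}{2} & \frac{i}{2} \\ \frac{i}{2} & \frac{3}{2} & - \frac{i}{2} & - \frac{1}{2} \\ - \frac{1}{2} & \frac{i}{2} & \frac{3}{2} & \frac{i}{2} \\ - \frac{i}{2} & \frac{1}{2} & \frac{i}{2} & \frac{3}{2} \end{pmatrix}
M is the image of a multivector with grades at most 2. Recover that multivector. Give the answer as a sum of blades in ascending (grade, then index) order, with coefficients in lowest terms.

Method: the blade images are trace-orthogonal — tr(rho(e_A) rho(e_B)^-1) = 4 if A = B and 0 otherwise — and rho(e_A)^-1 = (e_A)^2 * rho(e_A) with (e_A)^2 = +1 or -1, so the coefficient of e_A in the preimage is (e_A)^2 * tr(M rho(e_A))/4.
Nonzero projections over blades of grade <= 2: 1: (1)^2 = +1, tr(M 1) = 6, coefficient \frac{3}{2}; e_{4}: (e_{4})^2 = -1, tr(M rho(e_{4})) = -2, coefficient \frac{1}{2}; e_{13}: (e_{13})^2 = +1, tr(M rho(e_{13})) = -2, coefficient -\frac{1}{2}; e_{34}: (e_{34})^2 = -1, tr(M rho(e_{34})) = 2, coefficient -\frac{1}{2}. Every other blade of grade <= 2 projects to 0.
Answer: \frac{3}{2} + \frac{1}{2} e_{4} - \frac{1}{2} e_{13} - \frac{1}{2} e_{34}


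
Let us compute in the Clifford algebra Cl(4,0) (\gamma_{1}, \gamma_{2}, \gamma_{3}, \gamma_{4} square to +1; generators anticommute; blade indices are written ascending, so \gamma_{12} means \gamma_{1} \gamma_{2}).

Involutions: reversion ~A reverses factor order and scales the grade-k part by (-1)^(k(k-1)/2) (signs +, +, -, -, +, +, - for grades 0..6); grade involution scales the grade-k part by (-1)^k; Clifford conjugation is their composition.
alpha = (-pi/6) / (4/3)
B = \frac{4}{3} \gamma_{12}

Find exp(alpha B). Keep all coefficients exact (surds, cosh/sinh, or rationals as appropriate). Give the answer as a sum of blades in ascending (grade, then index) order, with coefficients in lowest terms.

B^2 = (\frac{4}{3})^2*(\gamma_{12})^2 = \frac{16}{9}*(-1) = -\frac{16}{9} (a basis 2-blade squares to minus the product of its generators' squares).
B^2 = -\frac{16}{9} — the series telescopes trigonometrically here: l = \frac{4}{3}, alpha*l = - \frac{\pi}{6}, so exp(alpha B) = cos(- \frac{\pi}{6}) + (sin(- \frac{\pi}{6})/(\frac{4}{3}))*B = \frac{\sqrt{3}}{2} + (- \frac{3}{8})*B.
Answer: \frac{\sqrt{3}}{2} - \frac{1}{2} \gamma_{12}


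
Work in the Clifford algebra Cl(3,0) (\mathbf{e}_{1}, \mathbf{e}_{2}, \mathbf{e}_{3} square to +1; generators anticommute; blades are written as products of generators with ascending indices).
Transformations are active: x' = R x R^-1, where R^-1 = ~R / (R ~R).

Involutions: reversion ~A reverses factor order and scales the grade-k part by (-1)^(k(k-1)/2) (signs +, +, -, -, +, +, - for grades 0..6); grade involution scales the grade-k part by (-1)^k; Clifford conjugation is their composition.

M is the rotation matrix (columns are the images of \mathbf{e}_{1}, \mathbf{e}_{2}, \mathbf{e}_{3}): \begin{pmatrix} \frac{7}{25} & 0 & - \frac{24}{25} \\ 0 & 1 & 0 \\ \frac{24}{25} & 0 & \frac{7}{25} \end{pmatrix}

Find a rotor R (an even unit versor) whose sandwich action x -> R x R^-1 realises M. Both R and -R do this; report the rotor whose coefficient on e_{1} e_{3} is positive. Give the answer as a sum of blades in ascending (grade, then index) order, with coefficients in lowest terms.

Method: write R = a + b12*e_{1} e_{2} + b13*e_{1} e_{3} + b23*e_{2} e_{3} with a^2 + b12^2 + b13^2 + b23^2 = 1 (so R^-1 = ~R). Expanding the columns R e_j ~R gives tr M = 4a^2 - 1 and, from the antisymmetric part, M21 - M12 = -4a*b12, M13 - M31 = 4a*b13, M32 - M23 = -4a*b23.
Here tr M = \frac{39}{25}, so a^2 = (1 + tr M)/4 = \frac{16}{25} and a = ±\frac{4}{5}. Taking a = \frac{4}{5}: M21 - M12 = 0, M13 - M31 = -\frac{48}{25}, M32 - M23 = 0, giving b12 = 0, b13 = -\frac{3}{5}, b23 = 0, i.e. R = \frac{4}{5} - \frac{3}{5} e_{1} e_{3}.
Its e_{1} e_{3} coefficient is negative, so report the other preimage -R.
Answer: -\frac{4}{5} + \frac{3}{5} e_{1} e_{3}. Key observation: the double cover Spin(3) -> SO(3) sends R and -R to the same matrix (trace \frac{39}{25} here), so the stated sign of the e_{1} e_{3} coefficient is what selects one sheet.


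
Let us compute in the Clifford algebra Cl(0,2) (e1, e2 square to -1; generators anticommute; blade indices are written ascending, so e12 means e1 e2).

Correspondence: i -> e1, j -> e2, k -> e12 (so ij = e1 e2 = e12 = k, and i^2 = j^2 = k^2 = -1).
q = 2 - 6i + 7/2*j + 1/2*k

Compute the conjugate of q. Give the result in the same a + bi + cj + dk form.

In blades: q = 2 - 6*e1 + 7/2*e2 + 1/2*e12.
Conjugation here is Clifford conjugation: the scalar is fixed and the grade-1 and grade-2 blades all flip sign, giving 2 + 6*e1 - 7/2*e2 - 1/2*e12; translating back:
Answer: 2 + 6i - 7/2*j - 1/2*k


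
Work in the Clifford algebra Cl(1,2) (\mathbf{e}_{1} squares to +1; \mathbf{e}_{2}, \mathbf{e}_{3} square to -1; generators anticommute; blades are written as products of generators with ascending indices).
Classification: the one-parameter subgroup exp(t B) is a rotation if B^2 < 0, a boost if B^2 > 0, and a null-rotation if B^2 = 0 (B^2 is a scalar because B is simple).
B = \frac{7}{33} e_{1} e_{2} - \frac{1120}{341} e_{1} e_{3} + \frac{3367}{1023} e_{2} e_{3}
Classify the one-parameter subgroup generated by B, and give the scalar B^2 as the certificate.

B^2 term by term: the squares give (\frac{7}{33})^2*(e_{1} e_{2})^2 + (-\frac{1120}{341})^2*(e_{1} e_{3})^2 + (\frac{3367}{1023})^2*(e_{2} e_{3})^2 = \frac{49}{1089}*(+1) + \frac{1254400}{116281}*(+1) + \frac{11336689}{1046529}*(-1) = 0 (each basis 2-blade squares to minus the product of its generators' squares); cross terms between blades sharing an index anticommute and cancel. So B^2 = 0.
Answer: null-rotation, certificate B^2 = 0. The class reads off the invariant scalar 0 directly.


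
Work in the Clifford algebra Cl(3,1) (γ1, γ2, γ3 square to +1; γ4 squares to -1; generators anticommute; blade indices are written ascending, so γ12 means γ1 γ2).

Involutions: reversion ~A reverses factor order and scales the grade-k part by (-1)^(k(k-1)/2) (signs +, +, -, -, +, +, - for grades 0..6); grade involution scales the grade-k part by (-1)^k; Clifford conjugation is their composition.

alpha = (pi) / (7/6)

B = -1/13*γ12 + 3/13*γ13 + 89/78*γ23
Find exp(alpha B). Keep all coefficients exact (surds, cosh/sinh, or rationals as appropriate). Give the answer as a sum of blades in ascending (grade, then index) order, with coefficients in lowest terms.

B^2 term by term: the squares give (-1/13)^2*(γ12)^2 + (3/13)^2*(γ13)^2 + (89/78)^2*(γ23)^2 = 1/169*(-1) + 9/169*(-1) + 7921/6084*(-1) = -49/36 (each basis 2-blade squares to minus the product of its generators' squares); cross terms between blades sharing an index anticommute and cancel. So B^2 = -49/36.
B^2 = -49/36 — circular case — the even/odd split gives cos and sin: l = 7/6, alpha*l = pi, so exp(alpha B) = cos(pi) + (sin(pi)/(7/6))*B = -1 + (0)*B.
Answer: -1


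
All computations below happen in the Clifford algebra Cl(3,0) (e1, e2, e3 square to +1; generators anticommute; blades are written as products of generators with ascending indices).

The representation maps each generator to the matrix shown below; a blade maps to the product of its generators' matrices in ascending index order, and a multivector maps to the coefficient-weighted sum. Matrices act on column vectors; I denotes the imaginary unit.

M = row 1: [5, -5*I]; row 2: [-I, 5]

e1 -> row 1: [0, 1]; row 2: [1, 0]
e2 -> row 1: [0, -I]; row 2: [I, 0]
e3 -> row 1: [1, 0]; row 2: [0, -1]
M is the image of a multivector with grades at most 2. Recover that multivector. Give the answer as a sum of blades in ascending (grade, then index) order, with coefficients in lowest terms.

Method: 1, rho(e1), rho(e2), rho(e3) form a trace-orthogonal basis of the 2x2 complex matrices (tr(X Y) = 2 if X = Y, else 0), so M = m0*1 + m1*rho(e1) + m2*rho(e2) + m3*rho(e3) with m0 = tr(M)/2 = 5, m1 = tr(M rho(e1))/2 = -3*I, m2 = tr(M rho(e2))/2 = 2, m3 = tr(M rho(e3))/2 = 0.
Multiplying table entries, the bivector images are rho(e1 e2) = I*rho(e3), rho(e1 e3) = -I*rho(e2), rho(e2 e3) = I*rho(e1); with real blade coefficients the real parts of m0..m3 are the coefficients of 1, e1, e2, e3 and the imaginary parts give the bivectors (e2 e3: Im m1, e1 e3: -Im m2, e1 e2: Im m3).
Answer: 5 + 2*e2 - 3*e2 e3


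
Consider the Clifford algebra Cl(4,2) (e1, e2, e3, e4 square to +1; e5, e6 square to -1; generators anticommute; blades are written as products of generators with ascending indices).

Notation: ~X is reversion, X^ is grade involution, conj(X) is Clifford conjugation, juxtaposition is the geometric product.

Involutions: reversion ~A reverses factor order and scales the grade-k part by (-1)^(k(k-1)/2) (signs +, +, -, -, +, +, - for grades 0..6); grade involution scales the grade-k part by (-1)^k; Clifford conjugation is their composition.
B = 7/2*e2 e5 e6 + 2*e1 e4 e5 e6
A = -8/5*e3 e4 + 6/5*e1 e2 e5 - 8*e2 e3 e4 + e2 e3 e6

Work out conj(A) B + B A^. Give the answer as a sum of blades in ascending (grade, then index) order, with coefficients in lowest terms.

first term: 21/5*e1 e6 + 7/2*e3 e5 + 12/5*e2 e4 e6 + 16/5*e1 e3 e5 e6 - 28*e3 e4 e5 e6 + 2*e1 e2 e3 e4 e5 + 16*e1 e2 e3 e5 e6 + 28/5*e2 e3 e4 e5 e6
second term: 21/5*e1 e6 + 7/2*e3 e5 - 12/5*e2 e4 e6 + 16/5*e1 e3 e5 e6 + 28*e3 e4 e5 e6 + 2*e1 e2 e3 e4 e5 + 16*e1 e2 e3 e5 e6 - 28/5*e2 e3 e4 e5 e6
Answer: 42/5*e1 e6 + 7*e3 e5 + 32/5*e1 e3 e5 e6 + 4*e1 e2 e3 e4 e5 + 32*e1 e2 e3 e5 e6


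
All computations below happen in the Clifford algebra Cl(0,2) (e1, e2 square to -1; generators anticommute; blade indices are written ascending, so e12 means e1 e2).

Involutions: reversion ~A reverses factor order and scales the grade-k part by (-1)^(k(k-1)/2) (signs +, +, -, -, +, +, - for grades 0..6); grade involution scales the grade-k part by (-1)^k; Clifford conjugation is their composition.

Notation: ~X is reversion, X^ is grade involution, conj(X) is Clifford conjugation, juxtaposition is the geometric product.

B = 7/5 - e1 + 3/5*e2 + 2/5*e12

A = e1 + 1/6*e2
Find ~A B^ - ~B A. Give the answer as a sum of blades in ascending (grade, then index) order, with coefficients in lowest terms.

first term: -9/10 + 22/15*e1 - 1/6*e2 - 23/30*e12
second term: 9/10 + 22/15*e1 - 1/6*e2 - 23/30*e12
Answer: -9/5


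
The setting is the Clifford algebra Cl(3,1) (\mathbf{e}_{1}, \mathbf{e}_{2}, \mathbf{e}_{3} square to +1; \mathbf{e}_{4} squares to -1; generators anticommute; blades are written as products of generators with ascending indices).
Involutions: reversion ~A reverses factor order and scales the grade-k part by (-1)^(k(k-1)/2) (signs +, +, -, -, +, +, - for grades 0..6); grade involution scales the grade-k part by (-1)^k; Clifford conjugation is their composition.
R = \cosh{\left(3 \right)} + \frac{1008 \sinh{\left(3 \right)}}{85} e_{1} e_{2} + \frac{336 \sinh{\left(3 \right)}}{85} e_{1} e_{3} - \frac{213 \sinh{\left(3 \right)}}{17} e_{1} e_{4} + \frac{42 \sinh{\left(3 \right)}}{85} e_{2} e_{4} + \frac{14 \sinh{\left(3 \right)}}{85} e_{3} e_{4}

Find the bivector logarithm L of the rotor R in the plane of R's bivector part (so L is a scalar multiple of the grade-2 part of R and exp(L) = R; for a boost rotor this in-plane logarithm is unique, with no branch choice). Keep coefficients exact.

The scalar part of R is \cosh{\left(3 \right)}, giving the rapidity magnitude (cosh is even); the bivector part supplies orientation, its quotient by sinh of the rapidity is the plane, and L = rapidity * plane — unique in that plane, since flipping both signs leaves L unchanged.
Concretely: cosh(rapidity) = \cosh{\left(3 \right)} gives rapidity = ±3, and since rapidity/sinh(rapidity) is even the sign is immaterial: L = (rapidity/sinh(rapidity)) * <R>_2 = (\frac{3}{\sinh{\left(3 \right)}}) * <R>_2.
Answer: \frac{3024}{85} e_{1} e_{2} + \frac{1008}{85} e_{1} e_{3} - \frac{639}{17} e_{1} e_{4} + \frac{126}{85} e_{2} e_{4} + \frac{42}{85} e_{3} e_{4}


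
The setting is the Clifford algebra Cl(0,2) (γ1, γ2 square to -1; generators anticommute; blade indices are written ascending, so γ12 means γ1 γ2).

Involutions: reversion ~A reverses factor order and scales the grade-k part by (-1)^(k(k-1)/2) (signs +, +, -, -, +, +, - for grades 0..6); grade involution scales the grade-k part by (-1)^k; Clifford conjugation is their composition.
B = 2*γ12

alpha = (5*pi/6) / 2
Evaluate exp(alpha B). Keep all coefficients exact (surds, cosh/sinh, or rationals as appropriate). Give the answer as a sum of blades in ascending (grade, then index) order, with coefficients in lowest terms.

B^2 = (2)^2*(γ12)^2 = 4*(-1) = -4 (a basis 2-blade squares to minus the product of its generators' squares).
B^2 = -4 — since the square is negative, the closed form is circular: l = 2, alpha*l = 5*pi/6, so exp(alpha B) = cos(5*pi/6) + (sin(5*pi/6)/2)*B = -sqrt(3)/2 + (1/4)*B.
Answer: -sqrt(3)/2 + 1/2*γ12


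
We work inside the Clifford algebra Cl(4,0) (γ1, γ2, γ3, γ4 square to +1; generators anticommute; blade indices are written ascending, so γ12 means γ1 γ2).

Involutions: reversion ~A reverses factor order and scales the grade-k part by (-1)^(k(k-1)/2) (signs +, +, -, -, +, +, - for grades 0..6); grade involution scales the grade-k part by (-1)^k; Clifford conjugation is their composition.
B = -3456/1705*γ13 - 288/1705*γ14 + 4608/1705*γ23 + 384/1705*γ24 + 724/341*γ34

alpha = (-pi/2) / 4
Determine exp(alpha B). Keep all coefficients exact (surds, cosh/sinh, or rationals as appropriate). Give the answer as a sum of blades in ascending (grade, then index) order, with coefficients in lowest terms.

B^2 term by term: the squares give (-3456/1705)^2*(γ13)^2 + (-288/1705)^2*(γ14)^2 + (4608/1705)^2*(γ23)^2 + (384/1705)^2*(γ24)^2 + (724/341)^2*(γ34)^2 = 11943936/2907025*(-1) + 82944/2907025*(-1) + 21233664/2907025*(-1) + 147456/2907025*(-1) + 524176/116281*(-1) = -16 (each basis 2-blade squares to minus the product of its generators' squares); cross terms between blades sharing an index anticommute and cancel; the commuting (index-disjoint) pairs give grade-4 terms 2*c*c'*(blade product), which cancel blade by blade — γ1234: 2654208/2907025 - 2654208/2907025 = 0 — confirming B is simple. So B^2 = -16.
B^2 = -16 — the series telescopes trigonometrically here: l = 4, alpha*l = -pi/2, so exp(alpha B) = cos(-pi/2) + (sin(-pi/2)/4)*B = 0 + (-1/4)*B.
Answer: 864/1705*γ13 + 72/1705*γ14 - 1152/1705*γ23 - 96/1705*γ24 - 181/341*γ34


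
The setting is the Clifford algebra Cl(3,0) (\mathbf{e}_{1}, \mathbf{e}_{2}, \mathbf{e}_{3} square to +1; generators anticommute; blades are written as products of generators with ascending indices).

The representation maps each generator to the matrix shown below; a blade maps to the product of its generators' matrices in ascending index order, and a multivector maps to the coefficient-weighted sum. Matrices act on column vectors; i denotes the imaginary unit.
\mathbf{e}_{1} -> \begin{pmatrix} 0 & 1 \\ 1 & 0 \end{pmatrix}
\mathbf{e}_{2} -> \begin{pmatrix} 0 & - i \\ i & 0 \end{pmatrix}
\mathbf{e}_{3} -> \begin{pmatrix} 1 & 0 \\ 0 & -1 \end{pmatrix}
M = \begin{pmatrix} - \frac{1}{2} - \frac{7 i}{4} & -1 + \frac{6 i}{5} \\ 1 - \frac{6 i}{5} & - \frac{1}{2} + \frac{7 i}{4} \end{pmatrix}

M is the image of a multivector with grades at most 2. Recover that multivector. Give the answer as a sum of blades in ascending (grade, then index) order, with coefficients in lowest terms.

Method: 1, rho(e_{1}), rho(e_{2}), rho(e_{3}) form a trace-orthogonal basis of the 2x2 complex matrices (tr(X Y) = 2 if X = Y, else 0), so M = m0*1 + m1*rho(e_{1}) + m2*rho(e_{2}) + m3*rho(e_{3}) with m0 = tr(M)/2 = - \frac{1}{2}, m1 = tr(M rho(e_{1}))/2 = 0, m2 = tr(M rho(e_{2}))/2 = - \frac{6}{5} - i, m3 = tr(M rho(e_{3}))/2 = - \frac{7 i}{4}.
Multiplying table entries, the bivector images are rho(e_{1} e_{2}) = i*rho(e_{3}), rho(e_{1} e_{3}) = -i*rho(e_{2}), rho(e_{2} e_{3}) = i*rho(e_{1}); with real blade coefficients the real parts of m0..m3 are the coefficients of 1, e_{1}, e_{2}, e_{3} and the imaginary parts give the bivectors (e_{2} e_{3}: Im m1, e_{1} e_{3}: -Im m2, e_{1} e_{2}: Im m3).
Answer: -\frac{1}{2} - \frac{6}{5} e_{2} - \frac{7}{4} e_{1} e_{2} + e_{1} e_{3}


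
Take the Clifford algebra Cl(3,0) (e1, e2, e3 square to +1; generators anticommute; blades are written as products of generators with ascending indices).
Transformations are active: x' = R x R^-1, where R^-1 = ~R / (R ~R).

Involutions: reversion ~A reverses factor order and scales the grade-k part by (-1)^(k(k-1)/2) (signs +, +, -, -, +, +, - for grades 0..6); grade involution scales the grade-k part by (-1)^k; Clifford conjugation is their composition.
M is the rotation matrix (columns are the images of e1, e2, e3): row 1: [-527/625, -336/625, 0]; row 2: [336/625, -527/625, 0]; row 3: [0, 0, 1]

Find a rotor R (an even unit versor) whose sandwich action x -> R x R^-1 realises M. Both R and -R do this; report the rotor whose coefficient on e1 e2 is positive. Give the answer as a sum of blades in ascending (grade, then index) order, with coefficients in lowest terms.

Method: write R = a + b12*e1 e2 + b13*e1 e3 + b23*e2 e3 with a^2 + b12^2 + b13^2 + b23^2 = 1 (so R^-1 = ~R). Expanding the columns R e_j ~R gives tr M = 4a^2 - 1 and, from the antisymmetric part, M21 - M12 = -4a*b12, M13 - M31 = 4a*b13, M32 - M23 = -4a*b23.
Here tr M = -429/625, so a^2 = (1 + tr M)/4 = 49/625 and a = ±7/25. Taking a = 7/25: M21 - M12 = 672/625, M13 - M31 = 0, M32 - M23 = 0, giving b12 = -24/25, b13 = 0, b23 = 0, i.e. R = 7/25 - 24/25*e1 e2.
Its e1 e2 coefficient is negative, so report the other preimage -R.
Answer: -7/25 + 24/25*e1 e2. Key observation: the double cover Spin(3) -> SO(3) sends R and -R to the same matrix (trace -429/625 here), so the stated sign of the e1 e2 coefficient is what selects one sheet.


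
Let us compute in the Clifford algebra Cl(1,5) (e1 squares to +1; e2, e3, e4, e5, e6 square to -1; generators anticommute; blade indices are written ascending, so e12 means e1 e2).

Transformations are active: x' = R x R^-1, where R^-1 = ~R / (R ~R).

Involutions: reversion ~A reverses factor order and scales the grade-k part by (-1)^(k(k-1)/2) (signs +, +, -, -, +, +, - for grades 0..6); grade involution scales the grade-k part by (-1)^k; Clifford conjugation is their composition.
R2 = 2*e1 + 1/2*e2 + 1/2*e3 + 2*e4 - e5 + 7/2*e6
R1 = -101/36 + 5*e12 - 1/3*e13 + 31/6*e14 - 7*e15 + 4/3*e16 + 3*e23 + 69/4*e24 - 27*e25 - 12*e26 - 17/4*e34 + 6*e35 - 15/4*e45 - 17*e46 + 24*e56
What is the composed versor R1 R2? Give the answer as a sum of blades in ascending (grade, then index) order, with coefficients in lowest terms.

Distribute over the terms of R2 (each basis-blade product reordered to ascending indices, repeated generators contracted through their squares):
R1 (2*e1) = -101/18*e1 - 10*e2 + 2/3*e3 - 31/3*e4 + 14*e5 - 8/3*e6 + 6*e123 + 69/2*e124 - 54*e125 - 24*e126 - 17/2*e134 + 12*e135 - 15/2*e145 - 34*e146 + 48*e156
R1 (1/2*e2) = -5/2*e1 - 101/72*e2 + 3/2*e3 + 69/8*e4 - 27/2*e5 - 6*e6 + 1/6*e123 - 31/12*e124 + 7/2*e125 - 2/3*e126 - 17/8*e234 + 3*e235 - 15/8*e245 - 17/2*e246 + 12*e256
R1 (1/2*e3) = 1/6*e1 - 3/2*e2 - 101/72*e3 - 17/8*e4 + 3*e5 + 5/2*e123 - 31/12*e134 + 7/2*e135 - 2/3*e136 - 69/8*e234 + 27/2*e235 + 6*e236 - 15/8*e345 - 17/2*e346 + 12*e356
R1 (2*e4) = -31/3*e1 - 69/2*e2 + 17/2*e3 - 101/18*e4 - 15/2*e5 - 34*e6 + 10*e124 - 2/3*e134 + 14*e145 - 8/3*e146 + 6*e234 + 54*e245 + 24*e246 - 12*e345 + 48*e456
R1 (-e5) = -7*e1 - 27*e2 + 6*e3 - 15/4*e4 + 101/36*e5 - 24*e6 - 5*e125 + 1/3*e135 - 31/6*e145 + 4/3*e156 - 3*e235 - 69/4*e245 - 12*e256 + 17/4*e345 - 17*e456
R1 (7/2*e6) = -14/3*e1 + 42*e2 + 119/2*e4 - 84*e5 - 707/72*e6 + 35/2*e126 - 7/6*e136 + 217/12*e146 - 49/2*e156 + 21/2*e236 + 483/8*e246 - 189/2*e256 - 119/8*e346 + 21*e356 - 105/8*e456
Summing the partial products and collecting blades:
Answer: -539/18*e1 - 2333/72*e2 + 1099/72*e3 + 1667/36*e4 - 3067/36*e5 - 5507/72*e6 + 26/3*e123 + 503/12*e124 - 111/2*e125 - 43/6*e126 - 47/4*e134 + 95/6*e135 - 11/6*e136 + 4/3*e145 - 223/12*e146 + 149/6*e156 - 19/4*e234 + 27/2*e235 + 33/2*e236 + 279/8*e245 + 607/8*e246 - 189/2*e256 - 77/8*e345 - 187/8*e346 + 33*e356 + 143/8*e456


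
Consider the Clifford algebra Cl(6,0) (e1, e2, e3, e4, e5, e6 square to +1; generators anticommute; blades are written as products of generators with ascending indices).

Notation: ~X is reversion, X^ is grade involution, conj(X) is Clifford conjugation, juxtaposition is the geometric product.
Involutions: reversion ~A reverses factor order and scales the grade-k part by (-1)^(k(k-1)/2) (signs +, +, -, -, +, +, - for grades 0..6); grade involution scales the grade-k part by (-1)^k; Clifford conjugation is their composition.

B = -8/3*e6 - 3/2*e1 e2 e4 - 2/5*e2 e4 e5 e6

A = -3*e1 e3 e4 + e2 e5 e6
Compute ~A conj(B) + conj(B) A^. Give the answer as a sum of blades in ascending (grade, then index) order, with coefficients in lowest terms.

first term: -2/5*e4 - 9/2*e2 e3 - 8/3*e2 e5 + 8*e1 e3 e4 e6 - 3/2*e1 e4 e5 e6 - 6/5*e1 e2 e3 e5 e6
second term: 2/5*e4 + 9/2*e2 e3 - 8/3*e2 e5 - 8*e1 e3 e4 e6 - 3/2*e1 e4 e5 e6 + 6/5*e1 e2 e3 e5 e6
Answer: -16/3*e2 e5 - 3*e1 e4 e5 e6


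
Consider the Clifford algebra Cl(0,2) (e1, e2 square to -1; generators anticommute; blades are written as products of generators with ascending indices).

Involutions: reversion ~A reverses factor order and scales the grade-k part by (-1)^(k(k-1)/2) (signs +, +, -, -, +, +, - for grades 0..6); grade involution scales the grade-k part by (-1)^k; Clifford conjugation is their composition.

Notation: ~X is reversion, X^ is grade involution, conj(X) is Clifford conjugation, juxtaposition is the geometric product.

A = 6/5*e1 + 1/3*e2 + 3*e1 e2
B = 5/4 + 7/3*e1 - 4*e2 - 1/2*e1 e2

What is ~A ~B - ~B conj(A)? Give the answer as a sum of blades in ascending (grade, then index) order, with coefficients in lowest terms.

first term: 1/30 - 31/3*e1 - 431/60*e2 - 1679/180*e1 e2
second term: 89/30 + 32/3*e1 + 359/60*e2 - 1679/180*e1 e2
Answer: -44/15 - 21*e1 - 79/6*e2
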